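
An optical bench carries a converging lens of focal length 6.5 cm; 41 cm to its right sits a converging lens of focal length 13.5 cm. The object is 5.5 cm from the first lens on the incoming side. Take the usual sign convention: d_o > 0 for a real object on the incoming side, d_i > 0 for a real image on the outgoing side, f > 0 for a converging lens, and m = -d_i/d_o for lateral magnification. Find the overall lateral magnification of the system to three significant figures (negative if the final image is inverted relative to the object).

Applying the thin-lens equation to the first lens, 1/6.5 = 1/5.5 + 1/d_i1, which gives d_i1 = -35.750 cm.
Its lateral magnification is m_1 = -d_i1/d_o1 = -(-35.750)/5.5 = 6.5000.
With d_i1 < 0 the first image is virtual and lies on the object side; the object distance for lens 2 is d_o2 = 41 - (-35.750) = 76.750 cm.
Applying the thin-lens equation again with f_2 = 13.5 cm and d_o2 = 76.750 cm gives d_i2 = 16.381 cm.
m_2 = -(16.381)/(76.750) = -0.2134.
Total m = m_1 x m_2 = (6.5000)(-0.2134) = -1.3874.

-1.39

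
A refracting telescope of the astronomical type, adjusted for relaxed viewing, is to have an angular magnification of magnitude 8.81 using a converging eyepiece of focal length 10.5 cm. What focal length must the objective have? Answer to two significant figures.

|M| = f_obj/|f_eye|, so f_obj = |M| x |f_eye| = 8.81 x 10.5 = 92.505 cm.

93 cm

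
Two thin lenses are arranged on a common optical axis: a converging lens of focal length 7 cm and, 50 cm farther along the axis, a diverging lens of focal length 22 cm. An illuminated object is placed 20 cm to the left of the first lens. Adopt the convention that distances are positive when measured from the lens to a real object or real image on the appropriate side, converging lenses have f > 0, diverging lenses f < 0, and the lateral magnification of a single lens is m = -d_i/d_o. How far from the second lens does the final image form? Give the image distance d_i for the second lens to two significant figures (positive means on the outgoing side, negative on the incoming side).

-14 cm

First lens: d_i1 = 1/(1/7 - 1/20) = 10.769 cm.
Object distance for lens 2: d_o2 = 50 - 10.769 = 39.231 cm.
Second lens: d_i2 = 1/(1/(-22) - 1/(39.231)) = -14.095 cm.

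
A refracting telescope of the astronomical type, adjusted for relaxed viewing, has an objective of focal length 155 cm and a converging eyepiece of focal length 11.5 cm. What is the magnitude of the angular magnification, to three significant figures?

13.5

|M| = f_obj/|f_eye| = 155/11.5 = 13.478.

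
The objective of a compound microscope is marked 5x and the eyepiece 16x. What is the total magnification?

80

The overall magnification of a compound microscope is the product of the objective and eyepiece magnifications:
M = M_obj x M_eye = 5 x 16 = 80.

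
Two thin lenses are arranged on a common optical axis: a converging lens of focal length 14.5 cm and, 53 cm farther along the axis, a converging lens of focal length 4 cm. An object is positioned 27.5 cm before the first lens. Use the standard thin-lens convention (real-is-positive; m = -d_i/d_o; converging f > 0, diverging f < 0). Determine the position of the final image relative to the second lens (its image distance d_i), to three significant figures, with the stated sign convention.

Lens 1: 1/d_i1 = 1/f_1 - 1/d_o1 = 1/14.5 - 1/27.5 = 0.03260 cm^-1, so d_i1 = 30.673 cm.
That image sits 22.327 cm in front of the second lens, so d_o2 = 22.327 cm.
Lens 2: 1/d_i2 = 1/f_2 - 1/d_o2 = 1/4 - 1/(22.327) = 0.20521 cm^-1, so d_i2 = 4.873 cm.

4.87 cm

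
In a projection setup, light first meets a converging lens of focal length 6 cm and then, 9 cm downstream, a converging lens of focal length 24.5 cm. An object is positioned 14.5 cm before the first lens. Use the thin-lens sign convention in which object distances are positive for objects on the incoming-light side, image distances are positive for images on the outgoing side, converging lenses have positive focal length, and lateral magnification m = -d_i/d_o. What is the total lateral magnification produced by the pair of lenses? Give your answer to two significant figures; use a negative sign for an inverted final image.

-0.67

First lens: d_i1 = 1/(1/6 - 1/14.5) = 10.235 cm.
m_1 = -(10.235)/14.5 = -0.7059.
Since 10.235 cm > 9 cm, the first image lies past the second lens and serves as a virtual object: d_o2 = L - d_i1 = -1.235 cm.
Second lens: d_i2 = 1/(1/24.5 - 1/(-1.235)) = 1.176 cm.
m_2 = -(1.176)/(-1.235) = 0.9520.
Overall magnification: m = m_1 m_2 = -0.6720.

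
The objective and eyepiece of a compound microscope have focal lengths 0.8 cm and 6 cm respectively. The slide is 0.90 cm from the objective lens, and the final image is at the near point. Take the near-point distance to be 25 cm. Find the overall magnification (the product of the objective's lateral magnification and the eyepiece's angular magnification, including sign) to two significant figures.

Objective: 1/d_i = 1/f_obj - 1/d_o = 1/0.8 - 1/0.90 = 0.13889 cm^-1, so d_i = 7.200 cm.
m_obj = -d_i/d_o = -7.200/0.90 = -8.000.
Eyepiece angular magnification (image at near point): M_eye = 1 + D/f_e = 1 + 25/6 = 5.167.
Overall M = m_obj x M_eye = (-8.000)(5.167) = -41.33.

-41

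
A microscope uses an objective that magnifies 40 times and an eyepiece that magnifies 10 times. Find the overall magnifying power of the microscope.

400

The overall magnification of a compound microscope is the product of the objective and eyepiece magnifications:
M = M_obj x M_eye = 40 x 10 = 400.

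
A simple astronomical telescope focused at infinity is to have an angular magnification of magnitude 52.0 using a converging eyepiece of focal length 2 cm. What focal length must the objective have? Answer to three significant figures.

|M| = f_obj/|f_eye|, so f_obj = |M| x |f_eye| = 52.0 x 2 = 104.000 cm.

104 cm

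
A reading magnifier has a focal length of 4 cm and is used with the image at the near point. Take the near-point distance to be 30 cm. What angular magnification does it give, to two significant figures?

8.5

M = 1 + D/f = 1 + 30/4 = 8.500.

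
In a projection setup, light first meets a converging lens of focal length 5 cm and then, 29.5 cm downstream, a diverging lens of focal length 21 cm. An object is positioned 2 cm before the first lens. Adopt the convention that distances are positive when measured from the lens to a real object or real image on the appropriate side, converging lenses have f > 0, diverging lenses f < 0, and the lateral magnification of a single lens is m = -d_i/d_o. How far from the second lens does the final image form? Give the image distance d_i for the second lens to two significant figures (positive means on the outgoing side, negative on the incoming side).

-13 cm

First lens: d_i1 = 1/(1/5 - 1/2) = -3.333 cm.
The intermediate image is virtual, 3.333 cm to the left of lens 1, so d_o2 = L - d_i1 = 29.5 - (-3.333) = 32.833 cm.
Second lens: d_i2 = 1/(1/(-21) - 1/(32.833)) = -12.808 cm.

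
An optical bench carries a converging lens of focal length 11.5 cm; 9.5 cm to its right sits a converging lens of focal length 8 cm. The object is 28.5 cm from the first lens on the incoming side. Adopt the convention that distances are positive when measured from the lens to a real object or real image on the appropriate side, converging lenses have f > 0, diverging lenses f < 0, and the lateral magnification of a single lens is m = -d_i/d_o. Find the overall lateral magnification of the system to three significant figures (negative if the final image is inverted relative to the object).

Lens 1: 1/d_i1 = 1/f_1 - 1/d_o1 = 1/11.5 - 1/28.5 = 0.05187 cm^-1, so d_i1 = 19.279 cm.
m_1 = -(19.279)/28.5 = -0.6765.
This image would form 19.279 cm past lens 1, i.e. 9.779 cm beyond lens 2, so it is a virtual object for lens 2: d_o2 = 9.5 - 19.279 = -9.779 cm.
Lens 2: 1/d_i2 = 1/f_2 - 1/d_o2 = 1/8 - 1/(-9.779) = 0.22726 cm^-1, so d_i2 = 4.400 cm.
m_2 = -(4.400)/(-9.779) = 0.4500.
The system's lateral magnification is m_1 m_2 = (-0.6765)(0.4500) = -0.3044.

-0.304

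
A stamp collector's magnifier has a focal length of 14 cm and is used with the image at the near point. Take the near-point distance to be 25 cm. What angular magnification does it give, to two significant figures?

M = 1 + D/f = 1 + 25/14 = 2.786.

2.8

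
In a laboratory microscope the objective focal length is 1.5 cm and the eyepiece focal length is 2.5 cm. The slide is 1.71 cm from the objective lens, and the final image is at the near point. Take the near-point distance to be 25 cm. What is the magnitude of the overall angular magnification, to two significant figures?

79

Objective: 1/d_i = 1/f_obj - 1/d_o = 1/1.5 - 1/1.71 = 0.08187 cm^-1, so d_i = 12.214 cm.
m_obj = -d_i/d_o = -12.214/1.71 = -7.143.
Eyepiece angular magnification (image at near point): M_eye = 1 + D/f_e = 1 + 25/2.5 = 11.000.
Overall M = m_obj x M_eye = (-7.143)(11.000) = -78.57.
|M| = 78.57.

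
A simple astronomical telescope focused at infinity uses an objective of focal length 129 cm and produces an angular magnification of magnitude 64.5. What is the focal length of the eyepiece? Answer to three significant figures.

2.00 cm

|M| = f_obj/f_eye, so f_eye = f_obj/|M| = 129/64.5 = 2.000 cm.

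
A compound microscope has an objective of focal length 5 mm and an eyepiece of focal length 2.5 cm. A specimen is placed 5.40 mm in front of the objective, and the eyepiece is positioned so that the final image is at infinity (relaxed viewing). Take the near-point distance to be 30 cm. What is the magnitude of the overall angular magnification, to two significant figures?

150

Convert to cm: f_obj = 5 mm = 0.5 cm; d_o = 5.40 mm = 0.54 cm.
Objective: 1/d_i = 1/f_obj - 1/d_o = 1/0.5 - 1/0.54 = 0.14815 cm^-1, so d_i = 6.750 cm.
m_obj = -d_i/d_o = -6.750/0.54 = -12.500.
Eyepiece angular magnification (image at infinity): M_eye = D/f_e = 30/2.5 = 12.000.
Overall M = m_obj x M_eye = (-12.500)(12.000) = -150.00.
|M| = 150.00.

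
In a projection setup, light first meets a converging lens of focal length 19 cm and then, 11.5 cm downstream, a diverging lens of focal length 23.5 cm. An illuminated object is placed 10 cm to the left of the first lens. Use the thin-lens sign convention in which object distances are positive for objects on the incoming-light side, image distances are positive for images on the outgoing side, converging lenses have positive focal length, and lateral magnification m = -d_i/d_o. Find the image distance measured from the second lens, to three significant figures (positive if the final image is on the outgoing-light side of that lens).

Applying the thin-lens equation to the first lens, 1/19 = 1/10 + 1/d_i1, which gives d_i1 = -21.111 cm.
With d_i1 < 0 the first image is virtual and lies on the object side; the object distance for lens 2 is d_o2 = 11.5 - (-21.111) = 32.611 cm.
Applying the thin-lens equation again with f_2 = -23.5 cm and d_o2 = 32.611 cm gives d_i2 = -13.658 cm.

-13.7 cm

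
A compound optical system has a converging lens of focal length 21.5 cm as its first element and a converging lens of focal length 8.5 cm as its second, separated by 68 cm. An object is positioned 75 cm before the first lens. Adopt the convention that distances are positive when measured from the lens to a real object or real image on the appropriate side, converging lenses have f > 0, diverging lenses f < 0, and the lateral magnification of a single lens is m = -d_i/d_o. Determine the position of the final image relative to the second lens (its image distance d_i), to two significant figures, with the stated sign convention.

Applying the thin-lens equation to the first lens, 1/21.5 = 1/75 + 1/d_i1, which gives d_i1 = 30.140 cm.
The intermediate image is 30.140 cm to the right of lens 1, so d_o2 = L - d_i1 = 68 - 30.140 = 37.860 cm.
Applying the thin-lens equation again with f_2 = 8.5 cm and d_o2 = 37.860 cm gives d_i2 = 10.961 cm.

11 cm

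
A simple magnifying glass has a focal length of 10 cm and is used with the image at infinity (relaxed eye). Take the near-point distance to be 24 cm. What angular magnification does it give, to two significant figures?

M = D/f = 24/10 = 2.400.

2.4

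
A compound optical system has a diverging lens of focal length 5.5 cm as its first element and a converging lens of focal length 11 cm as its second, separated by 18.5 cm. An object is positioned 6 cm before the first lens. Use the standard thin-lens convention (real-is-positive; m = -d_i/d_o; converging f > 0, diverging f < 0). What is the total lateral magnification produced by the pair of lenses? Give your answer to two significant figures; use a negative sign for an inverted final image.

Applying the thin-lens equation to the first lens, 1/(-5.5) = 1/6 + 1/d_i1, which gives d_i1 = -2.870 cm.
Its lateral magnification is m_1 = -d_i1/d_o1 = -(-2.870)/6 = 0.4783.
With d_i1 < 0 the first image is virtual and lies on the object side; the object distance for lens 2 is d_o2 = 18.5 - (-2.870) = 21.370 cm.
Applying the thin-lens equation again with f_2 = 11 cm and d_o2 = 21.370 cm gives d_i2 = 22.669 cm.
m_2 = -(22.669)/(21.370) = -1.0608.
The system's lateral magnification is m_1 m_2 = (0.4783)(-1.0608) = -0.5073.

-0.51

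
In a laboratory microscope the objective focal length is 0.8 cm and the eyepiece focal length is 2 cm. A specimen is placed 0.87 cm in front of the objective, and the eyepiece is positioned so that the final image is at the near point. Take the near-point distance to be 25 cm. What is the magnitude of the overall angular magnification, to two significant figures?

150

Objective: 1/d_i = 1/f_obj - 1/d_o = 1/0.8 - 1/0.87 = 0.10057 cm^-1, so d_i = 9.943 cm.
m_obj = -d_i/d_o = -9.943/0.87 = -11.429.
Eyepiece angular magnification (image at near point): M_eye = 1 + D/f_e = 1 + 25/2 = 13.500.
Overall M = m_obj x M_eye = (-11.429)(13.500) = -154.29.
|M| = 154.29.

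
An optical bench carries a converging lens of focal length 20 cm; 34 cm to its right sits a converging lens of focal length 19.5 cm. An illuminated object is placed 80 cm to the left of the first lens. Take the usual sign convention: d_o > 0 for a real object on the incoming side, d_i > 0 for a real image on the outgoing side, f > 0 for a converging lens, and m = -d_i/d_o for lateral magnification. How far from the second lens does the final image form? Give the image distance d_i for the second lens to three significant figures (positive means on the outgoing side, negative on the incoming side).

-11.8 cm

Applying the thin-lens equation to the first lens, 1/20 = 1/80 + 1/d_i1, which gives d_i1 = 26.667 cm.
The intermediate image is 26.667 cm to the right of lens 1, so d_o2 = L - d_i1 = 34 - 26.667 = 7.333 cm.
Applying the thin-lens equation again with f_2 = 19.5 cm and d_o2 = 7.333 cm gives d_i2 = -11.753 cm.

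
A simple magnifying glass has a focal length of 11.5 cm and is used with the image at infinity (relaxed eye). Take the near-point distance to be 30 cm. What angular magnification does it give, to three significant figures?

2.61

M = D/f = 30/11.5 = 2.609.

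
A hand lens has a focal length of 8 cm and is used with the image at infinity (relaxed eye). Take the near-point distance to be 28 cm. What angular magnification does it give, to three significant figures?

3.50

M = D/f = 28/8 = 3.500.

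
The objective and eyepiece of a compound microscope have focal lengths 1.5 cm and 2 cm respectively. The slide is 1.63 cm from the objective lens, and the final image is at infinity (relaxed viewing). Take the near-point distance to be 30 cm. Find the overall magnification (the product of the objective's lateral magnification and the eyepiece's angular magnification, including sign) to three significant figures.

-173

Objective: 1/d_i = 1/f_obj - 1/d_o = 1/1.5 - 1/1.63 = 0.05317 cm^-1, so d_i = 18.808 cm.
m_obj = -d_i/d_o = -18.808/1.63 = -11.538.
Eyepiece angular magnification (image at infinity): M_eye = D/f_e = 30/2 = 15.000.
Overall M = m_obj x M_eye = (-11.538)(15.000) = -173.08.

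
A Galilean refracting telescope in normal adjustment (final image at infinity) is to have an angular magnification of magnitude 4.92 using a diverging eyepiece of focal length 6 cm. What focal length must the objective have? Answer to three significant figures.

|M| = f_obj/|f_eye|, so f_obj = |M| x |f_eye| = 4.92 x 6 = 29.520 cm.

29.5 cm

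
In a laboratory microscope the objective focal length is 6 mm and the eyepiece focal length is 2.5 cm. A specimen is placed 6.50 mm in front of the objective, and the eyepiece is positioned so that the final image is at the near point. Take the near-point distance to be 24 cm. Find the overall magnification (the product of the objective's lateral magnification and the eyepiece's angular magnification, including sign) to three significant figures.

-127

Convert to cm: f_obj = 6 mm = 0.6 cm; d_o = 6.50 mm = 0.65 cm.
Objective: 1/d_i = 1/f_obj - 1/d_o = 1/0.6 - 1/0.65 = 0.12821 cm^-1, so d_i = 7.800 cm.
m_obj = -d_i/d_o = -7.800/0.65 = -12.000.
Eyepiece angular magnification (image at near point): M_eye = 1 + D/f_e = 1 + 24/2.5 = 10.600.
Overall M = m_obj x M_eye = (-12.000)(10.600) = -127.20.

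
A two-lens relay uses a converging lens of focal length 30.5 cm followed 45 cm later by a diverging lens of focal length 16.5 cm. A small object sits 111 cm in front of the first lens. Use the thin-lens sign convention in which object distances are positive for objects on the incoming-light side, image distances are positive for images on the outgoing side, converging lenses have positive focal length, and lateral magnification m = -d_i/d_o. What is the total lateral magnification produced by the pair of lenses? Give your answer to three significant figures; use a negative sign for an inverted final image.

Lens 1: 1/d_i1 = 1/f_1 - 1/d_o1 = 1/30.5 - 1/111 = 0.02378 cm^-1, so d_i1 = 42.056 cm.
m_1 = -(42.056)/111 = -0.3789.
The intermediate image is 42.056 cm to the right of lens 1, so d_o2 = L - d_i1 = 45 - 42.056 = 2.944 cm.
Lens 2: 1/d_i2 = 1/f_2 - 1/d_o2 = 1/(-16.5) - 1/(2.944) = -0.40027 cm^-1, so d_i2 = -2.498 cm.
m_2 = -(-2.498)/(2.944) = 0.8486.
Overall magnification: m = m_1 m_2 = -0.3215.

-0.322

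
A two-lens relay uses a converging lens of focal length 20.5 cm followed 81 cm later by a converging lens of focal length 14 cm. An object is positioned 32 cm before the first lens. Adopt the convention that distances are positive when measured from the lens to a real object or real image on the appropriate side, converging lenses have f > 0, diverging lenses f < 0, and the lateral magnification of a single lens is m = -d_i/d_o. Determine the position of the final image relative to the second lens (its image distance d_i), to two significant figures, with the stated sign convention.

34 cm

Applying the thin-lens equation to the first lens, 1/20.5 = 1/32 + 1/d_i1, which gives d_i1 = 57.043 cm.
The intermediate image is 57.043 cm to the right of lens 1, so d_o2 = L - d_i1 = 81 - 57.043 = 23.957 cm.
Applying the thin-lens equation again with f_2 = 14 cm and d_o2 = 23.957 cm gives d_i2 = 33.686 cm.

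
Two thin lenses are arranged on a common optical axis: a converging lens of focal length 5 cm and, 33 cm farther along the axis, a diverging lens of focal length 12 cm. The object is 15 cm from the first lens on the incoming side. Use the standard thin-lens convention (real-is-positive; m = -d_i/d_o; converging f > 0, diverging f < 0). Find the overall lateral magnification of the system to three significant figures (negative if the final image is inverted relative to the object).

-0.160

Applying the thin-lens equation to the first lens, 1/5 = 1/15 + 1/d_i1, which gives d_i1 = 7.500 cm.
Its lateral magnification is m_1 = -d_i1/d_o1 = -(7.500)/15 = -0.5000.
Object distance for lens 2: d_o2 = 33 - 7.500 = 25.500 cm.
Applying the thin-lens equation again with f_2 = -12 cm and d_o2 = 25.500 cm gives d_i2 = -8.160 cm.
m_2 = -(-8.160)/(25.500) = 0.3200.
Total m = m_1 x m_2 = (-0.5000)(0.3200) = -0.1600.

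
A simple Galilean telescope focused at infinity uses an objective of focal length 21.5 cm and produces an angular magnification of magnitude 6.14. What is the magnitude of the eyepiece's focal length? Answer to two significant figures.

|M| = f_obj/|f_eye|, so |f_eye| = f_obj/|M| = 21.5/6.14 = 3.502 cm.
(The eyepiece is diverging, so its signed focal length is -3.502 cm.)

3.5 cm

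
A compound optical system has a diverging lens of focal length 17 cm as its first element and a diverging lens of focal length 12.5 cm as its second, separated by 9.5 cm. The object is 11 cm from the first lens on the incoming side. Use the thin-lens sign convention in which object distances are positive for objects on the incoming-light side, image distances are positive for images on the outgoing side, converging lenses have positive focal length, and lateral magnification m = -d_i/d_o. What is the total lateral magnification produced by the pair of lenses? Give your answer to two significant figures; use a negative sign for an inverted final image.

0.26

Applying the thin-lens equation to the first lens, 1/(-17) = 1/11 + 1/d_i1, which gives d_i1 = -6.679 cm.
Its lateral magnification is m_1 = -d_i1/d_o1 = -(-6.679)/11 = 0.6071.
With d_i1 < 0 the first image is virtual and lies on the object side; the object distance for lens 2 is d_o2 = 9.5 - (-6.679) = 16.179 cm.
Applying the thin-lens equation again with f_2 = -12.5 cm and d_o2 = 16.179 cm gives d_i2 = -7.052 cm.
m_2 = -(-7.052)/(16.179) = 0.4359.
The system's lateral magnification is m_1 m_2 = (0.6071)(0.4359) = 0.2646.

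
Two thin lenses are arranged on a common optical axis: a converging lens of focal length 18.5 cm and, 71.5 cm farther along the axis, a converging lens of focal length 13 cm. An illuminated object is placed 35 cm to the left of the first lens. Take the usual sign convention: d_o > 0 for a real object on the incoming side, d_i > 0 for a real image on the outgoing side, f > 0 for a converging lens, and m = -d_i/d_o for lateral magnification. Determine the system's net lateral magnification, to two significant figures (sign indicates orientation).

0.76

First lens: d_i1 = 1/(1/18.5 - 1/35) = 39.242 cm.
m_1 = -(39.242)/35 = -1.1212.
The intermediate image is 39.242 cm to the right of lens 1, so d_o2 = L - d_i1 = 71.5 - 39.242 = 32.258 cm.
Second lens: d_i2 = 1/(1/13 - 1/(32.258)) = 21.776 cm.
m_2 = -(21.776)/(32.258) = -0.6751.
The system's lateral magnification is m_1 m_2 = (-1.1212)(-0.6751) = 0.7569.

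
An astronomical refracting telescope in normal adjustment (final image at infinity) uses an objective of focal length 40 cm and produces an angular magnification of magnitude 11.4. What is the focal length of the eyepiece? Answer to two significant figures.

|M| = f_obj/f_eye, so f_eye = f_obj/|M| = 40/11.4 = 3.509 cm.

3.5 cm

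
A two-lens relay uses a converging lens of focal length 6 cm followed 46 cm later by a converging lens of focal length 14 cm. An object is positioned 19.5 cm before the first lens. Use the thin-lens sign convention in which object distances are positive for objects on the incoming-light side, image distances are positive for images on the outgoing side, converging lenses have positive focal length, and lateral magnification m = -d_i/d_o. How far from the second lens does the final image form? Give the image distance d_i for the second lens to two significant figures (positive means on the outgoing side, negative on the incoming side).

First lens: d_i1 = 1/(1/6 - 1/19.5) = 8.667 cm.
That image sits 37.333 cm in front of the second lens, so d_o2 = 37.333 cm.
Second lens: d_i2 = 1/(1/14 - 1/(37.333)) = 22.400 cm.

22 cm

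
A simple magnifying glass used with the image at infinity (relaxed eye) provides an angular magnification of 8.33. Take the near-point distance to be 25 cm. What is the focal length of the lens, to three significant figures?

For the image at infinity, M = D/f.
f = D/M = 25/8.33 = 3.001 cm.

3.00 cm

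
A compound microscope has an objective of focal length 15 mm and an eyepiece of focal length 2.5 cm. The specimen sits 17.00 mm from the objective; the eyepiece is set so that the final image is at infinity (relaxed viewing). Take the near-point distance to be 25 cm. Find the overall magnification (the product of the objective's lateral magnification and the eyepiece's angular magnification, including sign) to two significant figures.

-75

Convert to cm: f_obj = 15 mm = 1.5 cm; d_o = 17.00 mm = 1.70 cm.
Objective: 1/d_i = 1/f_obj - 1/d_o = 1/1.5 - 1/1.70 = 0.07843 cm^-1, so d_i = 12.750 cm.
m_obj = -d_i/d_o = -12.750/1.70 = -7.500.
Eyepiece angular magnification (image at infinity): M_eye = D/f_e = 25/2.5 = 10.000.
Overall M = m_obj x M_eye = (-7.500)(10.000) = -75.00.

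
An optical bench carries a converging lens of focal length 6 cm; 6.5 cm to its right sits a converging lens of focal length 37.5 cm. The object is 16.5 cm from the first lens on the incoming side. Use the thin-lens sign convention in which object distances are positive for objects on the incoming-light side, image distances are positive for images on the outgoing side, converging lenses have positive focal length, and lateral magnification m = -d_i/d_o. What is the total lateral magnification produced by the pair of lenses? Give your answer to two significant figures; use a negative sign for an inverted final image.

Applying the thin-lens equation to the first lens, 1/6 = 1/16.5 + 1/d_i1, which gives d_i1 = 9.429 cm.
Its lateral magnification is m_1 = -d_i1/d_o1 = -(9.429)/16.5 = -0.5714.
Since 9.429 cm > 6.5 cm, the first image lies past the second lens and serves as a virtual object: d_o2 = L - d_i1 = -2.929 cm.
Applying the thin-lens equation again with f_2 = 37.5 cm and d_o2 = -2.929 cm gives d_i2 = 2.716 cm.
m_2 = -(2.716)/(-2.929) = 0.9276.
The system's lateral magnification is m_1 m_2 = (-0.5714)(0.9276) = -0.5300.

-0.53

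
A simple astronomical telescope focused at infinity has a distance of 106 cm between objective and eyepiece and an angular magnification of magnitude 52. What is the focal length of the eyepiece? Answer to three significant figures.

2.00 cm

In normal adjustment the tube length equals f_obj + f_eye and |M| = f_obj/f_eye.
So f_obj = 52 f_eye and 52 f_eye + f_eye = 106 cm, giving f_eye = 106/53 = 2.000 cm and f_obj = 104.000 cm.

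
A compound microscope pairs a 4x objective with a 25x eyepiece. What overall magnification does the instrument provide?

100

The overall magnification of a compound microscope is the product of the objective and eyepiece magnifications:
M = M_obj x M_eye = 4 x 25 = 100.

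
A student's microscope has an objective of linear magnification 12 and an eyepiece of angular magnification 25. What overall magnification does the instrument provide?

300

The overall magnification of a compound microscope is the product of the objective and eyepiece magnifications:
M = M_obj x M_eye = 12 x 25 = 300.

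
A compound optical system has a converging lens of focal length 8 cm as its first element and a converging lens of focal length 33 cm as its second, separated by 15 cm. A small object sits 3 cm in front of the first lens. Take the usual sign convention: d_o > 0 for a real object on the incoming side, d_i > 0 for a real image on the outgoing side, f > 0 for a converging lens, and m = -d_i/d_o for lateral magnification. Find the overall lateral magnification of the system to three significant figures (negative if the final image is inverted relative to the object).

4.00

First lens: d_i1 = 1/(1/8 - 1/3) = -4.800 cm.
m_1 = -(-4.800)/3 = 1.6000.
With d_i1 < 0 the first image is virtual and lies on the object side; the object distance for lens 2 is d_o2 = 15 - (-4.800) = 19.800 cm.
Second lens: d_i2 = 1/(1/33 - 1/(19.800)) = -49.500 cm.
m_2 = -(-49.500)/(19.800) = 2.5000.
Overall magnification: m = m_1 m_2 = 4.0000.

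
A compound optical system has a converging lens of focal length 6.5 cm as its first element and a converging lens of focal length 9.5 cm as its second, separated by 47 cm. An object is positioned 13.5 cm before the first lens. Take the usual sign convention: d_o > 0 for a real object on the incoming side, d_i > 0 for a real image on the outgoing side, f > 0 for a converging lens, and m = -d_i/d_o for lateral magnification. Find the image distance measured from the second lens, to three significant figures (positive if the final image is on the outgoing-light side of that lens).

13.1 cm

Lens 1: 1/d_i1 = 1/f_1 - 1/d_o1 = 1/6.5 - 1/13.5 = 0.07977 cm^-1, so d_i1 = 12.536 cm.
That image sits 34.464 cm in front of the second lens, so d_o2 = 34.464 cm.
Lens 2: 1/d_i2 = 1/f_2 - 1/d_o2 = 1/9.5 - 1/(34.464) = 0.07625 cm^-1, so d_i2 = 13.115 cm.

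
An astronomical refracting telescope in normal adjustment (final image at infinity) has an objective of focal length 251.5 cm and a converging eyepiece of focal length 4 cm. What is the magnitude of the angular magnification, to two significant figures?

63

|M| = f_obj/|f_eye| = 251.5/4 = 62.875.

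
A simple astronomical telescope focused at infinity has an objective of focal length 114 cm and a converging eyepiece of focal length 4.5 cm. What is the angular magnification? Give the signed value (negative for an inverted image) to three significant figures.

-25.3

M = -f_obj/f_eye = -114/(4.5) = -25.333.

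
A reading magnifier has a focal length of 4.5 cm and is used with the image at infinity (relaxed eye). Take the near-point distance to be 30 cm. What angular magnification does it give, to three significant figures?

6.67

M = D/f = 30/4.5 = 6.667.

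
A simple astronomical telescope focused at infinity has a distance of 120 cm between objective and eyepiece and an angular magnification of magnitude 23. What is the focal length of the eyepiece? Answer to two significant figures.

5.0 cm

In normal adjustment the tube length equals f_obj + f_eye and |M| = f_obj/f_eye.
So f_obj = 23 f_eye and 23 f_eye + f_eye = 120 cm, giving f_eye = 120/24 = 5.000 cm and f_obj = 115.000 cm.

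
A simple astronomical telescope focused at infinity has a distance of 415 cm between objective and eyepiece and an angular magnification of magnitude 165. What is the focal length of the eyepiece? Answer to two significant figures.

2.5 cm

In normal adjustment the tube length equals f_obj + f_eye and |M| = f_obj/f_eye.
So f_obj = 165 f_eye and 165 f_eye + f_eye = 415 cm, giving f_eye = 415/166 = 2.500 cm and f_obj = 412.500 cm.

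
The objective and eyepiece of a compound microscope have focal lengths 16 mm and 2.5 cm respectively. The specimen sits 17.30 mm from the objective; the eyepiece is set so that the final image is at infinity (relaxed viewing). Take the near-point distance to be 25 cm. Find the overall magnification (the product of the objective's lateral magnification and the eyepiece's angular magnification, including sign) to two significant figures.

Convert to cm: f_obj = 16 mm = 1.6 cm; d_o = 17.30 mm = 1.73 cm.
Objective: 1/d_i = 1/f_obj - 1/d_o = 1/1.6 - 1/1.73 = 0.04697 cm^-1, so d_i = 21.292 cm.
m_obj = -d_i/d_o = -21.292/1.73 = -12.308.
Eyepiece angular magnification (image at infinity): M_eye = D/f_e = 25/2.5 = 10.000.
Overall M = m_obj x M_eye = (-12.308)(10.000) = -123.08.

-120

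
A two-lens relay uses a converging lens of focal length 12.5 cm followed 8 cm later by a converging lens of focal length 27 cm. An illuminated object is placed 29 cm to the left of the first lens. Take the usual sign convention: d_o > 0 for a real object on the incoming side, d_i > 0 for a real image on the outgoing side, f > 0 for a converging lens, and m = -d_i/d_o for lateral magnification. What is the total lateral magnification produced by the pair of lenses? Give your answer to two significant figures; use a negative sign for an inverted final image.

-0.50

Lens 1: 1/d_i1 = 1/f_1 - 1/d_o1 = 1/12.5 - 1/29 = 0.04552 cm^-1, so d_i1 = 21.970 cm.
m_1 = -(21.970)/29 = -0.7576.
This image would form 21.970 cm past lens 1, i.e. 13.970 cm beyond lens 2, so it is a virtual object for lens 2: d_o2 = 8 - 21.970 = -13.970 cm.
Lens 2: 1/d_i2 = 1/f_2 - 1/d_o2 = 1/27 - 1/(-13.970) = 0.10862 cm^-1, so d_i2 = 9.206 cm.
m_2 = -(9.206)/(-13.970) = 0.6590.
Total m = m_1 x m_2 = (-0.7576)(0.6590) = -0.4993.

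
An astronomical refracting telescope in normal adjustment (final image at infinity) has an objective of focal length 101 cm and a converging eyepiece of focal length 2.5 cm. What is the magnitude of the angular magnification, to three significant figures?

40.4

|M| = f_obj/|f_eye| = 101/2.5 = 40.400.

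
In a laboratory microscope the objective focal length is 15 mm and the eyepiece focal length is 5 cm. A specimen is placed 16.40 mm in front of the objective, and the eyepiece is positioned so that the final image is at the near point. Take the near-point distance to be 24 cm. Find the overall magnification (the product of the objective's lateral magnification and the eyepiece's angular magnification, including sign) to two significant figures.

-62

Convert to cm: f_obj = 15 mm = 1.5 cm; d_o = 16.40 mm = 1.64 cm.
Objective: 1/d_i = 1/f_obj - 1/d_o = 1/1.5 - 1/1.64 = 0.05691 cm^-1, so d_i = 17.571 cm.
m_obj = -d_i/d_o = -17.571/1.64 = -10.714.
Eyepiece angular magnification (image at near point): M_eye = 1 + D/f_e = 1 + 24/5 = 5.800.
Overall M = m_obj x M_eye = (-10.714)(5.800) = -62.14.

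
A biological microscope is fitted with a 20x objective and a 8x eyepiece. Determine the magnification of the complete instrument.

The overall magnification of a compound microscope is the product of the objective and eyepiece magnifications:
M = M_obj x M_eye = 20 x 8 = 160.

160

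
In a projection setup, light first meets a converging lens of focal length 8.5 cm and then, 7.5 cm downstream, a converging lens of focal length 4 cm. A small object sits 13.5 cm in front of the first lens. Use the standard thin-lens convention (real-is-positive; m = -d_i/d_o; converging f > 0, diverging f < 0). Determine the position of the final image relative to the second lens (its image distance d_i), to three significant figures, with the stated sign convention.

3.18 cm

First lens: d_i1 = 1/(1/8.5 - 1/13.5) = 22.950 cm.
Since 22.950 cm > 7.5 cm, the first image lies past the second lens and serves as a virtual object: d_o2 = L - d_i1 = -15.450 cm.
Second lens: d_i2 = 1/(1/4 - 1/(-15.450)) = 3.177 cm.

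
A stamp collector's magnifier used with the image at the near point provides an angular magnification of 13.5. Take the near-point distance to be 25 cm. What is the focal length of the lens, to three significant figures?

2.00 cm

For the image at the near point, M = 1 + D/f.
f = D/(M - 1) = 25/(13.5 - 1) = 2.000 cm.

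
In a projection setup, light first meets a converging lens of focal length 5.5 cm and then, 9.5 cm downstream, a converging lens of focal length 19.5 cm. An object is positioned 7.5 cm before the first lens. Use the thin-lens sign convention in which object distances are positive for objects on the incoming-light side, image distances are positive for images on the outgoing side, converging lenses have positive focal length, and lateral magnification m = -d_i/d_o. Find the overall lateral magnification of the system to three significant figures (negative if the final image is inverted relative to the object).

Lens 1: 1/d_i1 = 1/f_1 - 1/d_o1 = 1/5.5 - 1/7.5 = 0.04848 cm^-1, so d_i1 = 20.625 cm.
m_1 = -(20.625)/7.5 = -2.7500.
Since 20.625 cm > 9.5 cm, the first image lies past the second lens and serves as a virtual object: d_o2 = L - d_i1 = -11.125 cm.
Lens 2: 1/d_i2 = 1/f_2 - 1/d_o2 = 1/19.5 - 1/(-11.125) = 0.14117 cm^-1, so d_i2 = 7.084 cm.
m_2 = -(7.084)/(-11.125) = 0.6367.
Overall magnification: m = m_1 m_2 = -1.7510.

-1.75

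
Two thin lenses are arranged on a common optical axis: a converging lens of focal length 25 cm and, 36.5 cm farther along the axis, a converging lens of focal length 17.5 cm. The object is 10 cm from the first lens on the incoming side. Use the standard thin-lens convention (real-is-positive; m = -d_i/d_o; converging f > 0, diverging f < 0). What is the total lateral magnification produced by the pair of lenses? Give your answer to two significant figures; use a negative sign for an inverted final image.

-0.82

Applying the thin-lens equation to the first lens, 1/25 = 1/10 + 1/d_i1, which gives d_i1 = -16.667 cm.
Its lateral magnification is m_1 = -d_i1/d_o1 = -(-16.667)/10 = 1.6667.
With d_i1 < 0 the first image is virtual and lies on the object side; the object distance for lens 2 is d_o2 = 36.5 - (-16.667) = 53.167 cm.
Applying the thin-lens equation again with f_2 = 17.5 cm and d_o2 = 53.167 cm gives d_i2 = 26.086 cm.
m_2 = -(26.086)/(53.167) = -0.4907.
The system's lateral magnification is m_1 m_2 = (1.6667)(-0.4907) = -0.8178.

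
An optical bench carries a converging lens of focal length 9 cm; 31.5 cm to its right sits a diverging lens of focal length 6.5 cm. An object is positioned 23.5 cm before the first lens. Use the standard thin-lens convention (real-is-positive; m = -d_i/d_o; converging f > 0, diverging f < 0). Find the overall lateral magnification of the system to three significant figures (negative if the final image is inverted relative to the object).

First lens: d_i1 = 1/(1/9 - 1/23.5) = 14.586 cm.
m_1 = -(14.586)/23.5 = -0.6207.
Object distance for lens 2: d_o2 = 31.5 - 14.586 = 16.914 cm.
Second lens: d_i2 = 1/(1/(-6.5) - 1/(16.914)) = -4.696 cm.
m_2 = -(-4.696)/(16.914) = 0.2776.
Overall magnification: m = m_1 m_2 = -0.1723.

-0.172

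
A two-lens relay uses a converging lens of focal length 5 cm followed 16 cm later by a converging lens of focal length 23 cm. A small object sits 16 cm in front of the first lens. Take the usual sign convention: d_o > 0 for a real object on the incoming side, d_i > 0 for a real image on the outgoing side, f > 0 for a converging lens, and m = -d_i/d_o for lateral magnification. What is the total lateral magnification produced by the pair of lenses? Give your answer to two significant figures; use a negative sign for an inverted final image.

-0.73

Applying the thin-lens equation to the first lens, 1/5 = 1/16 + 1/d_i1, which gives d_i1 = 7.273 cm.
Its lateral magnification is m_1 = -d_i1/d_o1 = -(7.273)/16 = -0.4545.
That image sits 8.727 cm in front of the second lens, so d_o2 = 8.727 cm.
Applying the thin-lens equation again with f_2 = 23 cm and d_o2 = 8.727 cm gives d_i2 = -14.064 cm.
m_2 = -(-14.064)/(8.727) = 1.6115.
Overall magnification: m = m_1 m_2 = -0.7325.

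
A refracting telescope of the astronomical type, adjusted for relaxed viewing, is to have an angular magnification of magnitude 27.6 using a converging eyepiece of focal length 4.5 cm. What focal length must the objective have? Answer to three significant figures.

|M| = f_obj/|f_eye|, so f_obj = |M| x |f_eye| = 27.6 x 4.5 = 124.200 cm.

124 cm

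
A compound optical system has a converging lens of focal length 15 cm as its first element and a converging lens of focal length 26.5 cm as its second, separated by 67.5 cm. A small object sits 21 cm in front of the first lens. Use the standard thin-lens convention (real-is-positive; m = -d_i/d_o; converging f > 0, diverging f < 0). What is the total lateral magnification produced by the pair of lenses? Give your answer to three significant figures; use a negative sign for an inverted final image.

-5.76

First lens: d_i1 = 1/(1/15 - 1/21) = 52.500 cm.
m_1 = -(52.500)/21 = -2.5000.
That image sits 15.000 cm in front of the second lens, so d_o2 = 15.000 cm.
Second lens: d_i2 = 1/(1/26.5 - 1/(15.000)) = -34.565 cm.
m_2 = -(-34.565)/(15.000) = 2.3043.
The system's lateral magnification is m_1 m_2 = (-2.5000)(2.3043) = -5.7609.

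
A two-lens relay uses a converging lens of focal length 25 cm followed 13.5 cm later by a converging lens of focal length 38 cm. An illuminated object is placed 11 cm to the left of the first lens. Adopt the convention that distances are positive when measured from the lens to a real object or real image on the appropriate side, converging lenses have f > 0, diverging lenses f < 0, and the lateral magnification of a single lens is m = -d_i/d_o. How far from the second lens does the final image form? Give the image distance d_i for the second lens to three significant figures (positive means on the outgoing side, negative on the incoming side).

-259 cm

Applying the thin-lens equation to the first lens, 1/25 = 1/11 + 1/d_i1, which gives d_i1 = -19.643 cm.
The intermediate image is virtual, 19.643 cm to the left of lens 1, so d_o2 = L - d_i1 = 13.5 - (-19.643) = 33.143 cm.
Applying the thin-lens equation again with f_2 = 38 cm and d_o2 = 33.143 cm gives d_i2 = -259.294 cm.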